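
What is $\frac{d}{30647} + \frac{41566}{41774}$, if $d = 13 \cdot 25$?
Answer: $\frac{643724876}{640123889} \approx 1.0056$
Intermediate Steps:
$d = 325$
$\frac{d}{30647} + \frac{41566}{41774} = \frac{325}{30647} + \frac{41566}{41774} = 325 \cdot \frac{1}{30647} + 41566 \cdot \frac{1}{41774} = \frac{325}{30647} + \frac{20783}{20887} = \frac{643724876}{640123889}$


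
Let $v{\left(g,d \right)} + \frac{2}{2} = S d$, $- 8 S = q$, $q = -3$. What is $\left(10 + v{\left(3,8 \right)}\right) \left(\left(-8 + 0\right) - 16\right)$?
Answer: $-288$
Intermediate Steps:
$S = \frac{3}{8}$ ($S = \left(- \frac{1}{8}\right) \left(-3\right) = \frac{3}{8} \approx 0.375$)
$v{\left(g,d \right)} = -1 + \frac{3 d}{8}$
$\left(10 + v{\left(3,8 \right)}\right) \left(\left(-8 + 0\right) - 16\right) = \left(10 + \left(-1 + \frac{3}{8} \cdot 8\right)\right) \left(\left(-8 + 0\right) - 16\right) = \left(10 + \left(-1 + 3\right)\right) \left(-8 - 16\right) = \left(10 + 2\right) \left(-24\right) = 12 \left(-24\right) = -288$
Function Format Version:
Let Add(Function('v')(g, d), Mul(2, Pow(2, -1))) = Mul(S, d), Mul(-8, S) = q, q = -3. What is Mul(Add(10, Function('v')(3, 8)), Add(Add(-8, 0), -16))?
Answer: -288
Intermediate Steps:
S = Rational(3, 8) (S = Mul(Rational(-1, 8), -3) = Rational(3, 8) ≈ 0.37500)
Function('v')(g, d) = Add(-1, Mul(Rational(3, 8), d))
Mul(Add(10, Function('v')(3, 8)), Add(Add(-8, 0), -16)) = Mul(Add(10, Add(-1, Mul(Rational(3, 8), 8))), Add(Add(-8, 0), -16)) = Mul(Add(10, Add(-1, 3)), Add(-8, -16)) = Mul(Add(10, 2), -24) = Mul(12, -24) = -288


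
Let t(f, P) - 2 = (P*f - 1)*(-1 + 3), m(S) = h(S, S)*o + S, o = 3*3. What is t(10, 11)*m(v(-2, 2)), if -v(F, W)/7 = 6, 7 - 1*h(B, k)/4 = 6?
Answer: -1320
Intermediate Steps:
h(B, k) = 4 (h(B, k) = 28 - 4*6 = 28 - 24 = 4)
o = 9
v(F, W) = -42 (v(F, W) = -7*6 = -42)
m(S) = 36 + S (m(S) = 4*9 + S = 36 + S)
t(f, P) = 2*P*f (t(f, P) = 2 + (P*f - 1)*(-1 + 3) = 2 + (-1 + P*f)*2 = 2 + (-2 + 2*P*f) = 2*P*f)
t(10, 11)*m(v(-2, 2)) = (2*11*10)*(36 - 42) = 220*(-6) = -1320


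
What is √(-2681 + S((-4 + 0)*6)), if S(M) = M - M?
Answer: I*√2681 ≈ 51.778*I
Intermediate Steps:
S(M) = 0
√(-2681 + S((-4 + 0)*6)) = √(-2681 + 0) = √(-2681) = I*√2681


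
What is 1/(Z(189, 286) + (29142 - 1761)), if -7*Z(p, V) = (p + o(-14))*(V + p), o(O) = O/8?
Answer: 4/58699 ≈ 6.8144e-5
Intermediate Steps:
o(O) = O/8 (o(O) = O*(⅛) = O/8)
Z(p, V) = -(-7/4 + p)*(V + p)/7 (Z(p, V) = -(p + (⅛)*(-14))*(V + p)/7 = -(p - 7/4)*(V + p)/7 = -(-7/4 + p)*(V + p)/7)
1/(Z(189, 286) + (29142 - 1761)) = 1/((-⅐*189² + (¼)*286 + (¼)*189 - ⅐*286*189) + (29142 - 1761)) = 1/((-⅐*35721 + 143/2 + 189/4 - 7722) + 27381) = 1/((-5103 + 143/2 + 189/4 - 7722) + 27381) = 1/(-50825/4 + 27381) = 1/(58699/4) = 4/58699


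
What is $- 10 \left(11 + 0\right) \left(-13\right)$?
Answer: $1430$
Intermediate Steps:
$- 10 \left(11 + 0\right) \left(-13\right) = \left(-10\right) 11 \left(-13\right) = \left(-110\right) \left(-13\right) = 1430$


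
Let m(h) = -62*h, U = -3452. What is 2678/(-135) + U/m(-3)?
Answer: -160688/4185 ≈ -38.396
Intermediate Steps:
2678/(-135) + U/m(-3) = 2678/(-135) - 3452/((-62*(-3))) = 2678*(-1/135) - 3452/186 = -2678/135 - 3452*1/186 = -2678/135 - 1726/93 = -160688/4185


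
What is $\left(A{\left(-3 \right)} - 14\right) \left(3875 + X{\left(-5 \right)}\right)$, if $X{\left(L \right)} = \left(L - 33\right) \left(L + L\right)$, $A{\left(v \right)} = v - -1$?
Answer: $-68080$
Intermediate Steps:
$A{\left(v \right)} = 1 + v$ ($A{\left(v \right)} = v + 1 = 1 + v$)
$X{\left(L \right)} = 2 L \left(-33 + L\right)$ ($X{\left(L \right)} = \left(-33 + L\right) 2 L = 2 L \left(-33 + L\right)$)
$\left(A{\left(-3 \right)} - 14\right) \left(3875 + X{\left(-5 \right)}\right) = \left(\left(1 - 3\right) - 14\right) \left(3875 + 2 \left(-5\right) \left(-33 - 5\right)\right) = \left(-2 - 14\right) \left(3875 + 2 \left(-5\right) \left(-38\right)\right) = - 16 \left(3875 + 380\right) = \left(-16\right) 4255 = -68080$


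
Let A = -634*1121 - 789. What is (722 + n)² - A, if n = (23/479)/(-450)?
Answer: 57277498959721429/46461802500 ≈ 1.2328e+6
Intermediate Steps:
n = -23/215550 (n = (23*(1/479))*(-1/450) = (23/479)*(-1/450) = -23/215550 ≈ -0.00010670)
A = -711503 (A = -710714 - 789 = -711503)
(722 + n)² - A = (722 - 23/215550)² - 1*(-711503) = (155627077/215550)² + 711503 = 24219787095563929/46461802500 + 711503 = 57277498959721429/46461802500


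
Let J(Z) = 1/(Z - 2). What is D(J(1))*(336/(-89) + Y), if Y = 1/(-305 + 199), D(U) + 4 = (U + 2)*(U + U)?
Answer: 107115/4717 ≈ 22.708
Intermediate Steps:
J(Z) = 1/(-2 + Z)
D(U) = -4 + 2*U*(2 + U) (D(U) = -4 + (U + 2)*(U + U) = -4 + (2 + U)*(2*U) = -4 + 2*U*(2 + U))
Y = -1/106 (Y = 1/(-106) = -1/106 ≈ -0.0094340)
D(J(1))*(336/(-89) + Y) = (-4 + 2*(1/(-2 + 1))² + 4/(-2 + 1))*(336/(-89) - 1/106) = (-4 + 2*(1/(-1))² + 4/(-1))*(336*(-1/89) - 1/106) = (-4 + 2*(-1)² + 4*(-1))*(-336/89 - 1/106) = (-4 + 2*1 - 4)*(-35705/9434) = (-4 + 2 - 4)*(-35705/9434) = -6*(-35705/9434) = 107115/4717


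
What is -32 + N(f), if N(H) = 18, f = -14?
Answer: -14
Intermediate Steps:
-32 + N(f) = -32 + 18 = -14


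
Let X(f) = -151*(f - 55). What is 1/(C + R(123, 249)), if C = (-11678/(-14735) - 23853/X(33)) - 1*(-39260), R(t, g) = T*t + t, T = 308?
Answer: 48949670/3781881472251 ≈ 1.2943e-5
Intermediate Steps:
X(f) = 8305 - 151*f (X(f) = -151*(-55 + f) = 8305 - 151*f)
R(t, g) = 309*t (R(t, g) = 308*t + t = 309*t)
C = 1921451364561/48949670 (C = (-11678/(-14735) - 23853/(8305 - 151*33)) - 1*(-39260) = (-11678*(-1/14735) - 23853/(8305 - 4983)) + 39260 = (11678/14735 - 23853/3322) + 39260 = -312679639/48949670 + 39260 = 1921451364561/48949670 ≈ 39254.)
1/(C + R(123, 249)) = 1/(1921451364561/48949670 + 309*123) = 1/(1921451364561/48949670 + 38007) = 1/(3781881472251/48949670) = 48949670/3781881472251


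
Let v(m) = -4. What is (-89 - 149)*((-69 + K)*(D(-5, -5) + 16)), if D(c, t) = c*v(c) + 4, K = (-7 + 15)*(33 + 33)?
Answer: -4369680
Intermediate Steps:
K = 528 (K = 8*66 = 528)
D(c, t) = 4 - 4*c (D(c, t) = c*(-4) + 4 = -4*c + 4 = 4 - 4*c)
(-89 - 149)*((-69 + K)*(D(-5, -5) + 16)) = (-89 - 149)*((-69 + 528)*((4 - 4*(-5)) + 16)) = -109242*((4 + 20) + 16) = -109242*(24 + 16) = -109242*40 = -238*18360 = -4369680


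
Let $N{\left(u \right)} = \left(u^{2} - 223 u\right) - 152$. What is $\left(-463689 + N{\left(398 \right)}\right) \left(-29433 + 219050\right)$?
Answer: $-74745314847$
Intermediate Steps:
$N{\left(u \right)} = -152 + u^{2} - 223 u$
$\left(-463689 + N{\left(398 \right)}\right) \left(-29433 + 219050\right) = \left(-463689 - \left(88906 - 158404\right)\right) \left(-29433 + 219050\right) = \left(-463689 - -69498\right) 189617 = \left(-463689 + 69498\right) 189617 = \left(-394191\right) 189617 = -74745314847$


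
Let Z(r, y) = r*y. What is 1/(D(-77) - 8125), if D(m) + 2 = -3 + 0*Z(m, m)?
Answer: -1/8130 ≈ -0.00012300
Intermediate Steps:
D(m) = -5 (D(m) = -2 + (-3 + 0*(m*m)) = -2 + (-3 + 0*m**2) = -2 + (-3 + 0) = -2 - 3 = -5)
1/(D(-77) - 8125) = 1/(-5 - 8125) = 1/(-8130) = -1/8130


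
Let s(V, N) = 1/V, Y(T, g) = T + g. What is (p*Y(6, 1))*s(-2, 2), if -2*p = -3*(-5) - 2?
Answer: 91/4 ≈ 22.750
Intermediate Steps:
p = -13/2 (p = -(-3*(-5) - 2)/2 = -(15 - 2)/2 = -½*13 = -13/2 ≈ -6.5000)
(p*Y(6, 1))*s(-2, 2) = -13*(6 + 1)/2/(-2) = -13/2*7*(-½) = -91/2*(-½) = 91/4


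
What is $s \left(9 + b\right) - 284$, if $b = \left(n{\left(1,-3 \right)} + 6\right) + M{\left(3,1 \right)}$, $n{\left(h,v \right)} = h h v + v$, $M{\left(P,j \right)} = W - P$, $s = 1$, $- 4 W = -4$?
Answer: $-277$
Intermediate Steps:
$W = 1$ ($W = \left(- \frac{1}{4}\right) \left(-4\right) = 1$)
$M{\left(P,j \right)} = 1 - P$
$n{\left(h,v \right)} = v + v h^{2}$ ($n{\left(h,v \right)} = h^{2} v + v = v h^{2} + v = v + v h^{2}$)
$b = -2$ ($b = \left(- 3 \left(1 + 1^{2}\right) + 6\right) + \left(1 - 3\right) = \left(- 3 \left(1 + 1\right) + 6\right) + \left(1 - 3\right) = \left(\left(-3\right) 2 + 6\right) - 2 = \left(-6 + 6\right) - 2 = 0 - 2 = -2$)
$s \left(9 + b\right) - 284 = 1 \left(9 - 2\right) - 284 = 1 \cdot 7 - 284 = 7 - 284 = -277$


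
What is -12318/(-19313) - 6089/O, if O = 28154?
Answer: 4677635/11096698 ≈ 0.42153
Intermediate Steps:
-12318/(-19313) - 6089/O = -12318/(-19313) - 6089/28154 = -12318*(-1/19313) - 6089*1/28154 = 12318/19313 - 6089/28154 = 4677635/11096698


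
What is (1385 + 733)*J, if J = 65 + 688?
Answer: 1594854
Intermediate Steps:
J = 753
(1385 + 733)*J = (1385 + 733)*753 = 2118*753 = 1594854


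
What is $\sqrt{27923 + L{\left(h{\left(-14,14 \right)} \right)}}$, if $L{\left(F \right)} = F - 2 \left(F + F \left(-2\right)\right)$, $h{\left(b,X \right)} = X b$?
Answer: $\sqrt{27335} \approx 165.33$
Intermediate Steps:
$L{\left(F \right)} = 3 F$ ($L{\left(F \right)} = F - 2 \left(F - 2 F\right) = F - 2 \left(- F\right) = F + 2 F = 3 F$)
$\sqrt{27923 + L{\left(h{\left(-14,14 \right)} \right)}} = \sqrt{27923 + 3 \cdot 14 \left(-14\right)} = \sqrt{27923 + 3 \left(-196\right)} = \sqrt{27923 - 588} = \sqrt{27335}$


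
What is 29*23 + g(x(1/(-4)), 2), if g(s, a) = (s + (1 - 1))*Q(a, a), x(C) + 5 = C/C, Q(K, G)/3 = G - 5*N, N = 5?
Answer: 943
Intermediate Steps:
Q(K, G) = -75 + 3*G (Q(K, G) = 3*(G - 5*5) = 3*(G - 25) = 3*(-25 + G) = -75 + 3*G)
x(C) = -4 (x(C) = -5 + C/C = -5 + 1 = -4)
g(s, a) = s*(-75 + 3*a) (g(s, a) = (s + (1 - 1))*(-75 + 3*a) = (s + 0)*(-75 + 3*a) = s*(-75 + 3*a))
29*23 + g(x(1/(-4)), 2) = 29*23 + 3*(-4)*(-25 + 2) = 667 + 3*(-4)*(-23) = 667 + 276 = 943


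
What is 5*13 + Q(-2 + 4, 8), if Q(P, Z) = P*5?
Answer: 75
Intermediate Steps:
Q(P, Z) = 5*P
5*13 + Q(-2 + 4, 8) = 5*13 + 5*(-2 + 4) = 65 + 5*2 = 65 + 10 = 75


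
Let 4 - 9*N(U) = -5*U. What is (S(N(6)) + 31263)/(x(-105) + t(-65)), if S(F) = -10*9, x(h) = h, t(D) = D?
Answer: -31173/170 ≈ -183.37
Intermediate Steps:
N(U) = 4/9 + 5*U/9 (N(U) = 4/9 - (-5)*U/9 = 4/9 + 5*U/9)
S(F) = -90
(S(N(6)) + 31263)/(x(-105) + t(-65)) = (-90 + 31263)/(-105 - 65) = 31173/(-170) = 31173*(-1/170) = -31173/170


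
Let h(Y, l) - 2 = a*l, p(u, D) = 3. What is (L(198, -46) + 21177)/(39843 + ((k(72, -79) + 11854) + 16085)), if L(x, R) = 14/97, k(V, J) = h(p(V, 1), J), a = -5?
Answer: 2054183/6613363 ≈ 0.31061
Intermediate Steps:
h(Y, l) = 2 - 5*l
k(V, J) = 2 - 5*J
L(x, R) = 14/97 (L(x, R) = 14*(1/97) = 14/97)
(L(198, -46) + 21177)/(39843 + ((k(72, -79) + 11854) + 16085)) = (14/97 + 21177)/(39843 + (((2 - 5*(-79)) + 11854) + 16085)) = 2054183/(97*(39843 + (((2 + 395) + 11854) + 16085))) = 2054183/(97*(39843 + ((397 + 11854) + 16085))) = 2054183/(97*(39843 + (12251 + 16085))) = 2054183/(97*(39843 + 28336)) = (2054183/97)/68179 = (2054183/97)*(1/68179) = 2054183/6613363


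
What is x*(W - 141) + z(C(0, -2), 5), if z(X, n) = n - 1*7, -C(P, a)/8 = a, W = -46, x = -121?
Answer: 22625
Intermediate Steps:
C(P, a) = -8*a
z(X, n) = -7 + n (z(X, n) = n - 7 = -7 + n)
x*(W - 141) + z(C(0, -2), 5) = -121*(-46 - 141) + (-7 + 5) = -121*(-187) - 2 = 22627 - 2 = 22625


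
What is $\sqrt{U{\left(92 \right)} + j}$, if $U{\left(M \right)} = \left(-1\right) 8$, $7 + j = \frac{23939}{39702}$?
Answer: $\frac{i \sqrt{22693305882}}{39702} \approx 3.7943 i$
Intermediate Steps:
$j = - \frac{253975}{39702}$ ($j = -7 + \frac{23939}{39702} = - \frac{253975}{39702} \approx -6.397$)
$U{\left(M \right)} = -8$
$\sqrt{U{\left(92 \right)} + j} = \sqrt{-8 - \frac{253975}{39702}} = \sqrt{- \frac{571591}{39702}} = \frac{i \sqrt{22693305882}}{39702}$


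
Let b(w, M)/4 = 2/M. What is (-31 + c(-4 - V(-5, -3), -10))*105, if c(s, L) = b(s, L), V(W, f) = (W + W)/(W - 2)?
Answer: -3339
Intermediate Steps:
V(W, f) = 2*W/(-2 + W) (V(W, f) = (2*W)/(-2 + W) = 2*W/(-2 + W))
b(w, M) = 8/M (b(w, M) = 4*(2/M) = 8/M)
c(s, L) = 8/L
(-31 + c(-4 - V(-5, -3), -10))*105 = (-31 + 8/(-10))*105 = (-31 + 8*(-⅒))*105 = (-31 - ⅘)*105 = -159/5*105 = -3339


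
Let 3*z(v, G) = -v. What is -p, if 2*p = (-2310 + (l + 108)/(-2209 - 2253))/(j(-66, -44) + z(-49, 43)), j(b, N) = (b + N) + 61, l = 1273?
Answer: -30925803/874552 ≈ -35.362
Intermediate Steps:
z(v, G) = -v/3 (z(v, G) = (-v)/3 = -v/3)
j(b, N) = 61 + N + b (j(b, N) = (N + b) + 61 = 61 + N + b)
p = 30925803/874552 (p = ((-2310 + (1273 + 108)/(-2209 - 2253))/((61 - 44 - 66) - ⅓*(-49)))/2 = ((-2310 + 1381/(-4462))/(-49 + 49/3))/2 = ((-2310 + 1381*(-1/4462))/(-98/3))/2 = ((-2310 - 1381/4462)*(-3/98))/2 = (-10308601/4462*(-3/98))/2 = (½)*(30925803/437276) = 30925803/874552 ≈ 35.362)
-p = -1*30925803/874552 = -30925803/874552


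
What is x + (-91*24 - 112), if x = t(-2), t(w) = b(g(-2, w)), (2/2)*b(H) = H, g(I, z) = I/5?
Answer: -11482/5 ≈ -2296.4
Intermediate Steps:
g(I, z) = I/5 (g(I, z) = I*(⅕) = I/5)
b(H) = H
t(w) = -⅖ (t(w) = (⅕)*(-2) = -⅖)
x = -⅖ ≈ -0.40000
x + (-91*24 - 112) = -⅖ + (-91*24 - 112) = -⅖ + (-2184 - 112) = -⅖ - 2296 = -11482/5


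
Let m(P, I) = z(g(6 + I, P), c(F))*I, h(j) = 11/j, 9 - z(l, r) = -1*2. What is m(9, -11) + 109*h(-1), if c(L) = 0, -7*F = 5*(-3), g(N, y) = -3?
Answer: -1320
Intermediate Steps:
F = 15/7 (F = -5*(-3)/7 = -⅐*(-15) = 15/7 ≈ 2.1429)
z(l, r) = 11 (z(l, r) = 9 - (-1)*2 = 9 - 1*(-2) = 9 + 2 = 11)
m(P, I) = 11*I
m(9, -11) + 109*h(-1) = 11*(-11) + 109*(11/(-1)) = -121 + 109*(11*(-1)) = -121 + 109*(-11) = -121 - 1199 = -1320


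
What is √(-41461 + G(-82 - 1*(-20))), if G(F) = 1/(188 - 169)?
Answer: I*√14967402/19 ≈ 203.62*I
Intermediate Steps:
G(F) = 1/19
√(-41461 + G(-82 - 1*(-20))) = √(-41461 + 1/19) = √(-787758/19) = I*√14967402/19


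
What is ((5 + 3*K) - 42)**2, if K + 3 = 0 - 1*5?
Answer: 3721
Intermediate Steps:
K = -8 (K = -3 + (0 - 1*5) = -3 + (0 - 5) = -3 - 5 = -8)
((5 + 3*K) - 42)**2 = ((5 + 3*(-8)) - 42)**2 = ((5 - 24) - 42)**2 = (-19 - 42)**2 = (-61)**2 = 3721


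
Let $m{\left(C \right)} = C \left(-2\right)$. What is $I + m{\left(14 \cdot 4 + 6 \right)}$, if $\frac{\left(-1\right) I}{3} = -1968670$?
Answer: $5905886$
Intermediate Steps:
$I = 5906010$ ($I = \left(-3\right) \left(-1968670\right) = 5906010$)
$m{\left(C \right)} = - 2 C$
$I + m{\left(14 \cdot 4 + 6 \right)} = 5906010 - 2 \left(14 \cdot 4 + 6\right) = 5906010 - 2 \left(56 + 6\right) = 5906010 - 124 = 5905886$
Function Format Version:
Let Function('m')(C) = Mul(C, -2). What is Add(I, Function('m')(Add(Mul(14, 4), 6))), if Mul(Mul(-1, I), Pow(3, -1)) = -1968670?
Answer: 5905886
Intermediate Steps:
I = 5906010 (I = Mul(-3, -1968670) = 5906010)
Function('m')(C) = Mul(-2, C)
Add(I, Function('m')(Add(Mul(14, 4), 6))) = Add(5906010, Mul(-2, Add(Mul(14, 4), 6))) = Add(5906010, Mul(-2, Add(56, 6))) = Add(5906010, Mul(-2, 62)) = Add(5906010, -124) = 5905886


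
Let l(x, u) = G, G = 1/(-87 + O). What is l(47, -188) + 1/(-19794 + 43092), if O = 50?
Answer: -23261/862026 ≈ -0.026984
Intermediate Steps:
G = -1/37 (G = 1/(-87 + 50) = 1/(-37) = -1/37 ≈ -0.027027)
l(x, u) = -1/37
l(47, -188) + 1/(-19794 + 43092) = -1/37 + 1/(-19794 + 43092) = -1/37 + 1/23298 = -23261/862026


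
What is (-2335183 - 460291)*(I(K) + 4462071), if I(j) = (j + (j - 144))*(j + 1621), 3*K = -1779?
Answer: -8651519594894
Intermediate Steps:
K = -593 (K = (⅓)*(-1779) = -593)
I(j) = (-144 + 2*j)*(1621 + j) (I(j) = (j + (-144 + j))*(1621 + j) = (-144 + 2*j)*(1621 + j))
(-2335183 - 460291)*(I(K) + 4462071) = (-2335183 - 460291)*((-233424 + 2*(-593)² + 3098*(-593)) + 4462071) = -2795474*((-233424 + 2*351649 - 1837114) + 4462071) = -2795474*((-233424 + 703298 - 1837114) + 4462071) = -2795474*(-1367240 + 4462071) = -2795474*3094831 = -8651519594894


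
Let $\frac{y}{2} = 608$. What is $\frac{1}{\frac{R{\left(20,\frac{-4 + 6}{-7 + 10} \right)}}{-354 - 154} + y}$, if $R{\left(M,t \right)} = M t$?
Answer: $\frac{381}{463286} \approx 0.00082239$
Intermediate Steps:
$y = 1216$ ($y = 2 \cdot 608 = 1216$)
$\frac{1}{\frac{R{\left(20,\frac{-4 + 6}{-7 + 10} \right)}}{-354 - 154} + y} = \frac{1}{\frac{20 \frac{-4 + 6}{-7 + 10}}{-354 - 154} + 1216} = \frac{1}{\frac{20 \cdot \frac{2}{3}}{-354 - 154} + 1216} = \frac{1}{\frac{20 \cdot 2 \cdot \frac{1}{3}}{-508} + 1216} = \frac{1}{20 \cdot \frac{2}{3} \left(- \frac{1}{508}\right) + 1216} = \frac{1}{\frac{40}{3} \left(- \frac{1}{508}\right) + 1216} = \frac{1}{- \frac{10}{381} + 1216} = \frac{1}{\frac{463286}{381}} = \frac{381}{463286}$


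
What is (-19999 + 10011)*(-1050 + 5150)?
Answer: -40950800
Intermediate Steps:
(-19999 + 10011)*(-1050 + 5150) = -9988*4100 = -40950800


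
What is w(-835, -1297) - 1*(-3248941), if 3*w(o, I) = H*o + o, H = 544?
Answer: 9291748/3 ≈ 3.0972e+6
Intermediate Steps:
w(o, I) = 545*o/3 (w(o, I) = (544*o + o)/3 = (545*o)/3 = 545*o/3)
w(-835, -1297) - 1*(-3248941) = (545/3)*(-835) - 1*(-3248941) = -455075/3 + 3248941 = 9291748/3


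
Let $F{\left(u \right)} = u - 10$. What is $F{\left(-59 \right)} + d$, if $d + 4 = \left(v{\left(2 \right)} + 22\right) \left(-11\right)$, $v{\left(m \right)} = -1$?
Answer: $-304$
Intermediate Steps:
$F{\left(u \right)} = -10 + u$ ($F{\left(u \right)} = u - 10 = -10 + u$)
$d = -235$ ($d = -4 + \left(-1 + 22\right) \left(-11\right) = -4 + 21 \left(-11\right) = -4 - 231 = -235$)
$F{\left(-59 \right)} + d = \left(-10 - 59\right) - 235 = -69 - 235 = -304$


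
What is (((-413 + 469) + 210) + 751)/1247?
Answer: 1017/1247 ≈ 0.81556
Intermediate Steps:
(((-413 + 469) + 210) + 751)/1247 = ((56 + 210) + 751)*(1/1247) = (266 + 751)*(1/1247) = 1017*(1/1247) = 1017/1247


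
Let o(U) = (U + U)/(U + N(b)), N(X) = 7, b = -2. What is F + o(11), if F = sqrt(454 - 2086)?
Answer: 11/9 + 4*I*sqrt(102) ≈ 1.2222 + 40.398*I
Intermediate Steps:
o(U) = 2*U/(7 + U) (o(U) = (U + U)/(U + 7) = (2*U)/(7 + U) = 2*U/(7 + U))
F = 4*I*sqrt(102) (F = sqrt(-1632) = 4*I*sqrt(102) ≈ 40.398*I)
F + o(11) = 4*I*sqrt(102) + 2*11/(7 + 11) = 4*I*sqrt(102) + 2*11/18 = 4*I*sqrt(102) + 2*11*(1/18) = 4*I*sqrt(102) + 11/9 = 11/9 + 4*I*sqrt(102)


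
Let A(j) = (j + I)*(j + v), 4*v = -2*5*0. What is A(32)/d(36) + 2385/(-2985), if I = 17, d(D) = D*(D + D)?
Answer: -3128/16119 ≈ -0.19406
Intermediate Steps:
d(D) = 2*D² (d(D) = D*(2*D) = 2*D²)
v = 0 (v = (-2*5*0)/4 = (-10*0)/4 = (¼)*0 = 0)
A(j) = j*(17 + j) (A(j) = (j + 17)*(j + 0) = (17 + j)*j = j*(17 + j))
A(32)/d(36) + 2385/(-2985) = (32*(17 + 32))/((2*36²)) + 2385/(-2985) = (32*49)/((2*1296)) + 2385*(-1/2985) = 1568/2592 - 159/199 = 1568*(1/2592) - 159/199 = 49/81 - 159/199 = -3128/16119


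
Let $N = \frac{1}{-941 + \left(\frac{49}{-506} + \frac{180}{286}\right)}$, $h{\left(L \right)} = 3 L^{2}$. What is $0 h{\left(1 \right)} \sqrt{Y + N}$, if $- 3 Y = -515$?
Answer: $0$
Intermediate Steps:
$Y = \frac{515}{3}$ ($Y = \left(- \frac{1}{3}\right) \left(-515\right) = \frac{515}{3} \approx 171.67$)
$N = - \frac{6578}{6186395}$ ($N = \frac{1}{-941 + \left(49 \left(- \frac{1}{506}\right) + 180 \cdot \frac{1}{286}\right)} = \frac{1}{-941 + \left(- \frac{49}{506} + \frac{90}{143}\right)} = \frac{1}{-941 + \frac{3503}{6578}} = \frac{1}{- \frac{6186395}{6578}} = - \frac{6578}{6186395} \approx -0.0010633$)
$0 h{\left(1 \right)} \sqrt{Y + N} = 0 \cdot 3 \cdot 1^{2} \sqrt{\frac{515}{3} - \frac{6578}{6186395}} = 0 \cdot 3 \cdot 1 \sqrt{\frac{3185973691}{18559185}} = 0 \cdot 3 \frac{\sqrt{59129075136401835}}{18559185} = 0 \frac{\sqrt{59129075136401835}}{18559185} = 0$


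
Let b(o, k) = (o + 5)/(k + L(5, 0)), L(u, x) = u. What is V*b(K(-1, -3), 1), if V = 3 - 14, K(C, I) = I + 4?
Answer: -11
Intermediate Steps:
K(C, I) = 4 + I
V = -11
b(o, k) = (5 + o)/(5 + k) (b(o, k) = (o + 5)/(k + 5) = (5 + o)/(5 + k))
V*b(K(-1, -3), 1) = -11*(5 + (4 - 3))/(5 + 1) = -11*(5 + 1)/6 = -11*6/6 = -11*1 = -11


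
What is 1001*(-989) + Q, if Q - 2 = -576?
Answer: -990563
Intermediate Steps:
Q = -574 (Q = 2 - 576 = -574)
1001*(-989) + Q = 1001*(-989) - 574 = -989989 - 574 = -990563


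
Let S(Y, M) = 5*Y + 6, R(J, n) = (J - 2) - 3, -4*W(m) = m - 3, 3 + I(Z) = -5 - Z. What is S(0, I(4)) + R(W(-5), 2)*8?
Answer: -18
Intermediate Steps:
I(Z) = -8 - Z (I(Z) = -3 + (-5 - Z) = -8 - Z)
W(m) = ¾ - m/4 (W(m) = -(m - 3)/4 = -(-3 + m)/4 = ¾ - m/4)
R(J, n) = -5 + J (R(J, n) = (-2 + J) - 3 = -5 + J)
S(Y, M) = 6 + 5*Y
S(0, I(4)) + R(W(-5), 2)*8 = (6 + 5*0) + (-5 + (¾ - ¼*(-5)))*8 = (6 + 0) + (-5 + (¾ + 5/4))*8 = 6 + (-5 + 2)*8 = 6 - 3*8 = 6 - 24 = -18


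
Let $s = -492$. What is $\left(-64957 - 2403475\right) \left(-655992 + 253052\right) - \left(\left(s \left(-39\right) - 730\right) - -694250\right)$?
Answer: $994629277372$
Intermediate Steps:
$\left(-64957 - 2403475\right) \left(-655992 + 253052\right) - \left(\left(s \left(-39\right) - 730\right) - -694250\right) = \left(-64957 - 2403475\right) \left(-655992 + 253052\right) - \left(\left(\left(-492\right) \left(-39\right) - 730\right) - -694250\right) = \left(-2468432\right) \left(-402940\right) - \left(\left(19188 - 730\right) + 694250\right) = 994629990080 - \left(18458 + 694250\right) = 994629990080 - 712708 = 994629277372$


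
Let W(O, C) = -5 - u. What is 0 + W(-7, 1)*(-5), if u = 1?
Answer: 30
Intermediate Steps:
W(O, C) = -6 (W(O, C) = -5 - 1*1 = -5 - 1 = -6)
0 + W(-7, 1)*(-5) = 0 - 6*(-5) = 0 + 30 = 30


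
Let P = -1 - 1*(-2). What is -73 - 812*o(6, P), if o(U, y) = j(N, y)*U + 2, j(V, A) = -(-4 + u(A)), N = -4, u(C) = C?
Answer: -16313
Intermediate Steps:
P = 1 (P = -1 + 2 = 1)
j(V, A) = 4 - A (j(V, A) = -(-4 + A) = 4 - A)
o(U, y) = 2 + U*(4 - y) (o(U, y) = (4 - y)*U + 2 = U*(4 - y) + 2 = 2 + U*(4 - y))
-73 - 812*o(6, P) = -73 - 812*(2 - 1*6*(-4 + 1)) = -73 - 812*(2 - 1*6*(-3)) = -73 - 812*(2 + 18) = -73 - 812*20 = -73 - 116*140 = -73 - 16240 = -16313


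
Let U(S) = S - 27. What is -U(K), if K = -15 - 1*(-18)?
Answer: 24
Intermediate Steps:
K = 3 (K = -15 + 18 = 3)
U(S) = -27 + S
-U(K) = -(-27 + 3) = -1*(-24) = 24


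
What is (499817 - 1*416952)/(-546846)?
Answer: -82865/546846 ≈ -0.15153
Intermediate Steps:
(499817 - 1*416952)/(-546846) = (499817 - 416952)*(-1/546846) = 82865*(-1/546846) = -82865/546846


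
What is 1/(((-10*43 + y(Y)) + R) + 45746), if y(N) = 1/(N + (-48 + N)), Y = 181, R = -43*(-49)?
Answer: 314/14890823 ≈ 2.1087e-5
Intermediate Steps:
R = 2107
y(N) = 1/(-48 + 2*N)
1/(((-10*43 + y(Y)) + R) + 45746) = 1/(((-10*43 + 1/(2*(-24 + 181))) + 2107) + 45746) = 1/(((-430 + (1/2)/157) + 2107) + 45746) = 1/(((-430 + (1/2)*(1/157)) + 2107) + 45746) = 1/(((-430 + 1/314) + 2107) + 45746) = 1/((-135019/314 + 2107) + 45746) = 1/(526579/314 + 45746) = 1/(14890823/314) = 314/14890823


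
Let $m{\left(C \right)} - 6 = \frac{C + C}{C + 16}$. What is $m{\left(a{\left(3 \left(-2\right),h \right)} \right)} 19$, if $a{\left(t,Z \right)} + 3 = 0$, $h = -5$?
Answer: $\frac{1368}{13} \approx 105.23$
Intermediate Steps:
$a{\left(t,Z \right)} = -3$ ($a{\left(t,Z \right)} = -3 + 0 = -3$)
$m{\left(C \right)} = 6 + \frac{2 C}{16 + C}$ ($m{\left(C \right)} = 6 + \frac{C + C}{C + 16} = 6 + \frac{2 C}{16 + C}$)
$m{\left(a{\left(3 \left(-2\right),h \right)} \right)} 19 = \frac{8 \left(12 - 3\right)}{16 - 3} \cdot 19 = 8 \cdot \frac{1}{13} \cdot 9 \cdot 19 = \frac{72}{13} \cdot 19 = \frac{1368}{13}$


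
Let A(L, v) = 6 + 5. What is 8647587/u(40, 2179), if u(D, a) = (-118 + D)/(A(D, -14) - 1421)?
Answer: 156321765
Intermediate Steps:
A(L, v) = 11
u(D, a) = 59/705 - D/1410 (u(D, a) = (-118 + D)/(11 - 1421) = (-118 + D)/(-1410) = (-118 + D)*(-1/1410) = 59/705 - D/1410)
8647587/u(40, 2179) = 8647587/(59/705 - 1/1410*40) = 8647587/(59/705 - 4/141) = 8647587/(13/235) = 8647587*(235/13) = 156321765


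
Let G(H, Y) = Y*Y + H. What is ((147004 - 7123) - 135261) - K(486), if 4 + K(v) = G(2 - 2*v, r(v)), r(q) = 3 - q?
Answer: -227695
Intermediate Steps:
G(H, Y) = H + Y² (G(H, Y) = Y² + H = H + Y²)
K(v) = -2 + (3 - v)² - 2*v (K(v) = -4 + ((2 - 2*v) + (3 - v)²) = -4 + (2 + (3 - v)² - 2*v) = -2 + (3 - v)² - 2*v)
((147004 - 7123) - 135261) - K(486) = ((147004 - 7123) - 135261) - (7 + 486² - 8*486) = (139881 - 135261) - (7 + 236196 - 3888) = 4620 - 1*232315 = 4620 - 232315 = -227695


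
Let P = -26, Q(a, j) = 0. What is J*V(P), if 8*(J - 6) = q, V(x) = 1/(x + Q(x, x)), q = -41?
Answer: -7/208 ≈ -0.033654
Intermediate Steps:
V(x) = 1/x (V(x) = 1/(x + 0) = 1/x)
J = 7/8 (J = 6 + (⅛)*(-41) = 6 - 41/8 = 7/8 ≈ 0.87500)
J*V(P) = (7/8)/(-26) = (7/8)*(-1/26) = -7/208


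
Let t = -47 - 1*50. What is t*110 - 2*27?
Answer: -10724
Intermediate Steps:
t = -97 (t = -47 - 50 = -97)
t*110 - 2*27 = -97*110 - 2*27 = -10670 - 54 = -10724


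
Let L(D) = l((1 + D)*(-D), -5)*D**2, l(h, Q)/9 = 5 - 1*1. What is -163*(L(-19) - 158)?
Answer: -2092594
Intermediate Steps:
l(h, Q) = 36 (l(h, Q) = 9*(5 - 1*1) = 9*(5 - 1) = 9*4 = 36)
L(D) = 36*D**2
-163*(L(-19) - 158) = -163*(36*(-19)**2 - 158) = -163*(36*361 - 158) = -163*(12996 - 158) = -163*12838 = -2092594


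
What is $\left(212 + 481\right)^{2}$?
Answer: $480249$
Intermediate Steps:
$\left(212 + 481\right)^{2} = 693^{2} = 480249$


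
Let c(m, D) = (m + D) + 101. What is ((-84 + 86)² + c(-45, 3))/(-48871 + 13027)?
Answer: -21/11948 ≈ -0.0017576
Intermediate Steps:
c(m, D) = 101 + D + m (c(m, D) = (D + m) + 101 = 101 + D + m)
((-84 + 86)² + c(-45, 3))/(-48871 + 13027) = ((-84 + 86)² + (101 + 3 - 45))/(-48871 + 13027) = (2² + 59)/(-35844) = (4 + 59)*(-1/35844) = 63*(-1/35844) = -21/11948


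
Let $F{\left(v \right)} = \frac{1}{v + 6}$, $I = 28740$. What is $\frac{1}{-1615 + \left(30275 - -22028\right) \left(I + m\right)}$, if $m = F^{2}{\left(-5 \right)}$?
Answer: $\frac{1}{1503238908} \approx 6.6523 \cdot 10^{-10}$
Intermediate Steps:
$F{\left(v \right)} = \frac{1}{6 + v}$
$m = 1$ ($m = \left(\frac{1}{6 - 5}\right)^{2} = \left(1^{-1}\right)^{2} = 1^{2} = 1$)
$\frac{1}{-1615 + \left(30275 - -22028\right) \left(I + m\right)} = \frac{1}{-1615 + \left(30275 - -22028\right) \left(28740 + 1\right)} = \frac{1}{-1615 + \left(30275 + 22028\right) 28741} = \frac{1}{-1615 + 52303 \cdot 28741} = \frac{1}{-1615 + 1503240523} = \frac{1}{1503238908}$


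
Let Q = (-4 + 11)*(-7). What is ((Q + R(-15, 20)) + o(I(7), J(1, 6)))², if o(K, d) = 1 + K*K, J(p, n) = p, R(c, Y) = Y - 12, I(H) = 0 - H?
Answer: 81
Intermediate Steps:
I(H) = -H
R(c, Y) = -12 + Y
o(K, d) = 1 + K²
Q = -49 (Q = 7*(-7) = -49)
((Q + R(-15, 20)) + o(I(7), J(1, 6)))² = ((-49 + (-12 + 20)) + (1 + (-1*7)²))² = ((-49 + 8) + (1 + (-7)²))² = (-41 + (1 + 49))² = (-41 + 50)² = 9² = 81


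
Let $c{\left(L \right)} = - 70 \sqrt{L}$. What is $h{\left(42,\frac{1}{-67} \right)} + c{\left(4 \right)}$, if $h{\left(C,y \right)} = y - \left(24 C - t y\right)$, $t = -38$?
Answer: $- \frac{76879}{67} \approx -1147.4$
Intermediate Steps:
$h{\left(C,y \right)} = - 37 y - 24 C$ ($h{\left(C,y \right)} = y - \left(24 C + 38 y\right) = - 37 y - 24 C$)
$h{\left(42,\frac{1}{-67} \right)} + c{\left(4 \right)} = \left(- \frac{37}{-67} - 1008\right) - 70 \sqrt{4} = \left(\left(-37\right) \left(- \frac{1}{67}\right) - 1008\right) - 140 = \left(\frac{37}{67} - 1008\right) - 140 = - \frac{67499}{67} - 140 = - \frac{76879}{67}$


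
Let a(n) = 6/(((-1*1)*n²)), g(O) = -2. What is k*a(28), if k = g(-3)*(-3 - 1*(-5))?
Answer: 3/98 ≈ 0.030612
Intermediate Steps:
a(n) = -6/n² (a(n) = 6/((-n²)) = 6*(-1/n²) = -6/n²)
k = -4 (k = -2*(-3 - 1*(-5)) = -2*(-3 + 5) = -2*2 = -4)
k*a(28) = -(-24)/28² = -(-24)/784 = -4*(-3/392) = 3/98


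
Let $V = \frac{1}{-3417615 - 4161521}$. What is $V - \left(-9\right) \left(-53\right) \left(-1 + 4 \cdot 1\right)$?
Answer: $- \frac{10845743617}{7579136} \approx -1431.0$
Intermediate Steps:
$V = - \frac{1}{7579136}$ ($V = \frac{1}{-7579136} = - \frac{1}{7579136} \approx -1.3194 \cdot 10^{-7}$)
$V - \left(-9\right) \left(-53\right) \left(-1 + 4 \cdot 1\right) = - \frac{1}{7579136} - \left(-9\right) \left(-53\right) \left(-1 + 4 \cdot 1\right) = - \frac{1}{7579136} - 477 \left(-1 + 4\right) = - \frac{1}{7579136} - 477 \cdot 3 = - \frac{1}{7579136} - 1431 = - \frac{10845743617}{7579136}$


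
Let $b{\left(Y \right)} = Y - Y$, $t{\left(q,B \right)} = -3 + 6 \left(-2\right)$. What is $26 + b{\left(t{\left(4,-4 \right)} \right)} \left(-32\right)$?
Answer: $26$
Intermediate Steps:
$t{\left(q,B \right)} = -15$ ($t{\left(q,B \right)} = -3 - 12 = -15$)
$b{\left(Y \right)} = 0$
$26 + b{\left(t{\left(4,-4 \right)} \right)} \left(-32\right) = 26 + 0 \left(-32\right) = 26 + 0 = 26$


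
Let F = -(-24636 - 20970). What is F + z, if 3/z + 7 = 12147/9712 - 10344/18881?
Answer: 52661579419134/1154719325 ≈ 45606.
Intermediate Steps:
z = -550116816/1154719325 (z = 3/(-7 + (12147/9712 - 10344/18881)) = 3/(-7 + 128886579/183372272) = 3/(-1154719325/183372272) = 3*(-183372272/1154719325) = -550116816/1154719325 ≈ -0.47641)
F = 45606 (F = -1*(-45606) = 45606)
F + z = 45606 - 550116816/1154719325 = 52661579419134/1154719325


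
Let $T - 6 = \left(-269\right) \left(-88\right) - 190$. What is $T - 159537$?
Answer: $-136049$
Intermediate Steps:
$T = 23488$ ($T = 6 - -23482 = 6 + \left(23672 - 190\right) = 6 + 23482 = 23488$)
$T - 159537 = 23488 - 159537 = -136049$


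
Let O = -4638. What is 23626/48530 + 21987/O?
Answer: -159575287/37513690 ≈ -4.2538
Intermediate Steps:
23626/48530 + 21987/O = 23626/48530 + 21987/(-4638) = 23626*(1/48530) + 21987*(-1/4638) = 11813/24265 - 7329/1546 = -159575287/37513690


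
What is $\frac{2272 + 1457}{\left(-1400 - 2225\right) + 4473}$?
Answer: $\frac{3729}{848} \approx 4.3974$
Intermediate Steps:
$\frac{2272 + 1457}{\left(-1400 - 2225\right) + 4473} = \frac{3729}{-3625 + 4473} = \frac{3729}{848}$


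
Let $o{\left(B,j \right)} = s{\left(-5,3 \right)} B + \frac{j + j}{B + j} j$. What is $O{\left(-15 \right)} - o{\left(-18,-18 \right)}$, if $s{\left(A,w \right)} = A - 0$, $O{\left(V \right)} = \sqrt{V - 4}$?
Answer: $-72 + i \sqrt{19} \approx -72.0 + 4.3589 i$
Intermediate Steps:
$O{\left(V \right)} = \sqrt{-4 + V}$
$s{\left(A,w \right)} = A$ ($s{\left(A,w \right)} = A + 0 = A$)
$o{\left(B,j \right)} = - 5 B + \frac{2 j^{2}}{B + j}$ ($o{\left(B,j \right)} = - 5 B + \frac{j + j}{B + j} j = - 5 B + \frac{2 j}{B + j} j = - 5 B + \frac{2 j^{2}}{B + j}$)
$O{\left(-15 \right)} - o{\left(-18,-18 \right)} = \sqrt{-4 - 15} - \frac{- 5 \left(-18\right)^{2} + 2 \left(-18\right)^{2} - \left(-90\right) \left(-18\right)}{-18 - 18} = \sqrt{-19} - \frac{\left(-5\right) 324 + 2 \cdot 324 - 1620}{-36} = i \sqrt{19} - - \frac{-1620 + 648 - 1620}{36} = i \sqrt{19} - \left(- \frac{1}{36}\right) \left(-2592\right) = i \sqrt{19} - 72 = -72 + i \sqrt{19}$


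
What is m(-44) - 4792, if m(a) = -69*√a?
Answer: -4792 - 138*I*√11 ≈ -4792.0 - 457.69*I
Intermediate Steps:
m(-44) - 4792 = -138*I*√11 - 4792 = -4792 - 138*I*√11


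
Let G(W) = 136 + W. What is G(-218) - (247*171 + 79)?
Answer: -42398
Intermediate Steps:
G(-218) - (247*171 + 79) = (136 - 218) - (247*171 + 79) = -82 - (42237 + 79) = -82 - 1*42316 = -82 - 42316 = -42398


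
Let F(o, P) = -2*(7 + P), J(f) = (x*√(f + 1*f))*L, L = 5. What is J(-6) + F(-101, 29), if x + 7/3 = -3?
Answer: -72 - 160*I*√3/3 ≈ -72.0 - 92.376*I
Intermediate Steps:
x = -16/3 (x = -7/3 - 3 = -16/3 ≈ -5.3333)
J(f) = -80*√2*√f/3 (J(f) = -16*√(f + 1*f)/3*5 = -16*√(f + f)/3*5 = -16*√2*√f/3*5 = -80*√2*√f/3)
F(o, P) = -14 - 2*P
J(-6) + F(-101, 29) = -80*√2*√(-6)/3 + (-14 - 2*29) = -80*√2*I*√6/3 + (-14 - 58) = -160*I*√3/3 - 72 = -72 - 160*I*√3/3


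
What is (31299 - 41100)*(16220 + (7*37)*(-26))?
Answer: -92972286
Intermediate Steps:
(31299 - 41100)*(16220 + (7*37)*(-26)) = -9801*(16220 + 259*(-26)) = -9801*(16220 - 6734) = -9801*9486 = -92972286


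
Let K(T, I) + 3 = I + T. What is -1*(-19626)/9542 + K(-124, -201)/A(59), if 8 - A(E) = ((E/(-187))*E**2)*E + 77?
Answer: 59244206149/28875184559 ≈ 2.0517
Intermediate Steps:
K(T, I) = -3 + I + T (K(T, I) = -3 + (I + T) = -3 + I + T)
A(E) = -69 + E**4/187 (A(E) = 8 - (((E/(-187))*E**2)*E + 77) = 8 - (((E*(-1/187))*E**2)*E + 77) = 8 - (((-E/187)*E**2)*E + 77) = 8 - ((-E**3/187)*E + 77) = 8 - (-E**4/187 + 77) = 8 - (77 - E**4/187) = 8 + (-77 + E**4/187) = -69 + E**4/187)
-1*(-19626)/9542 + K(-124, -201)/A(59) = -1*(-19626)/9542 + (-3 - 201 - 124)/(-69 + (1/187)*59**4) = 19626*(1/9542) - 328/(-69 + (1/187)*12117361) = 9813/4771 - 328/(-69 + 12117361/187) = 9813/4771 - 328/12104458/187 = 9813/4771 - 328*187/12104458 = 9813/4771 - 30668/6052229 = 59244206149/28875184559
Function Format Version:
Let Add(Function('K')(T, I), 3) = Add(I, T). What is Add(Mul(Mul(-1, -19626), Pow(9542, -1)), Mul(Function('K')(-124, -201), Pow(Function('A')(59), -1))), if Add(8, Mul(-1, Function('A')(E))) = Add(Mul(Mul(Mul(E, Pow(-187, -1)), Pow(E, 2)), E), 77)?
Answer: Rational(59244206149, 28875184559) ≈ 2.0517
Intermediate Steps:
Function('K')(T, I) = Add(-3, I, T) (Function('K')(T, I) = Add(-3, Add(I, T)) = Add(-3, I, T))
Function('A')(E) = Add(-69, Mul(Rational(1, 187), Pow(E, 4))) (Function('A')(E) = Add(8, Mul(-1, Add(Mul(Mul(Mul(E, Pow(-187, -1)), Pow(E, 2)), E), 77))) = Add(8, Mul(-1, Add(Mul(Mul(Mul(E, Rational(-1, 187)), Pow(E, 2)), E), 77))) = Add(8, Mul(-1, Add(Mul(Mul(Mul(Rational(-1, 187), E), Pow(E, 2)), E), 77))) = Add(8, Mul(-1, Add(Mul(Mul(Rational(-1, 187), Pow(E, 3)), E), 77))) = Add(8, Mul(-1, Add(Mul(Rational(-1, 187), Pow(E, 4)), 77))) = Add(8, Mul(-1, Add(77, Mul(Rational(-1, 187), Pow(E, 4))))) = Add(8, Add(-77, Mul(Rational(1, 187), Pow(E, 4)))) = Add(-69, Mul(Rational(1, 187), Pow(E, 4))))
Add(Mul(Mul(-1, -19626), Pow(9542, -1)), Mul(Function('K')(-124, -201), Pow(Function('A')(59), -1))) = Add(Mul(Mul(-1, -19626), Pow(9542, -1)), Mul(Add(-3, -201, -124), Pow(Add(-69, Mul(Rational(1, 187), Pow(59, 4))), -1))) = Add(Mul(19626, Rational(1, 9542)), Mul(-328, Pow(Add(-69, Mul(Rational(1, 187), 12117361)), -1))) = Add(Rational(9813, 4771), Mul(-328, Pow(Add(-69, Rational(12117361, 187)), -1))) = Add(Rational(9813, 4771), Mul(-328, Pow(Rational(12104458, 187), -1))) = Add(Rational(9813, 4771), Mul(-328, Rational(187, 12104458))) = Add(Rational(9813, 4771), Rational(-30668, 6052229)) = Rational(59244206149, 28875184559)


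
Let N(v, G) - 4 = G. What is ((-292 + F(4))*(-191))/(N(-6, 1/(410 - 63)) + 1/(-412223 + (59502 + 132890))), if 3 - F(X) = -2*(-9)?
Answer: 4472909930409/305344912 ≈ 14649.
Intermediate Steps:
N(v, G) = 4 + G
F(X) = -15 (F(X) = 3 - (-2)*(-9) = 3 - 1*18 = 3 - 18 = -15)
((-292 + F(4))*(-191))/(N(-6, 1/(410 - 63)) + 1/(-412223 + (59502 + 132890))) = ((-292 - 15)*(-191))/((4 + 1/(410 - 63)) + 1/(-412223 + (59502 + 132890))) = (-307*(-191))/((4 + 1/347) + 1/(-412223 + 192392)) = 58637/((4 + 1/347) + 1/(-219831)) = 58637/(1389/347 - 1/219831) = 58637/(305344912/76281357) = 58637*(76281357/305344912) = 4472909930409/305344912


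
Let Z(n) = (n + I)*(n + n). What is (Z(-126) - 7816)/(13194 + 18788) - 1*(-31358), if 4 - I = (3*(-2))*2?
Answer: 501455730/15991 ≈ 31359.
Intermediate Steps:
I = 16 (I = 4 - 3*(-2)*2 = 4 - (-6)*2 = 4 - 1*(-12) = 4 + 12 = 16)
Z(n) = 2*n*(16 + n) (Z(n) = (n + 16)*(n + n) = (16 + n)*(2*n) = 2*n*(16 + n))
(Z(-126) - 7816)/(13194 + 18788) - 1*(-31358) = (2*(-126)*(16 - 126) - 7816)/(13194 + 18788) - 1*(-31358) = (2*(-126)*(-110) - 7816)/31982 + 31358 = (27720 - 7816)*(1/31982) + 31358 = 19904*(1/31982) + 31358 = 9952/15991 + 31358 = 501455730/15991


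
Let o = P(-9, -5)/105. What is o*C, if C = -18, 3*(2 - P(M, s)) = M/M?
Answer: -2/7 ≈ -0.28571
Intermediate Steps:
P(M, s) = 5/3 (P(M, s) = 2 - M/(3*M) = 2 - ⅓*1 = 2 - ⅓ = 5/3)
o = 1/63 (o = (5/3)/105 = (5/3)*(1/105) = 1/63 ≈ 0.015873)
o*C = (1/63)*(-18) = -2/7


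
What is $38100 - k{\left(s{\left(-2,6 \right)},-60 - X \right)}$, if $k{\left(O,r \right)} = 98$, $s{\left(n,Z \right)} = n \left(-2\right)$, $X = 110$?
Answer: $38002$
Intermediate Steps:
$s{\left(n,Z \right)} = - 2 n$
$38100 - k{\left(s{\left(-2,6 \right)},-60 - X \right)} = 38100 - 98 = 38002$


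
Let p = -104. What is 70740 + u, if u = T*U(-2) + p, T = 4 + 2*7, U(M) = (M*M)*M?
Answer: 70492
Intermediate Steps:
U(M) = M³ (U(M) = M²*M = M³)
T = 18 (T = 4 + 14 = 18)
u = -248 (u = 18*(-2)³ - 104 = 18*(-8) - 104 = -144 - 104 = -248)
70740 + u = 70740 - 248 = 70492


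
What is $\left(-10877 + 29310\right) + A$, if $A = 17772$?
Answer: $36205$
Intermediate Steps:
$\left(-10877 + 29310\right) + A = \left(-10877 + 29310\right) + 17772 = 18433 + 17772 = 36205$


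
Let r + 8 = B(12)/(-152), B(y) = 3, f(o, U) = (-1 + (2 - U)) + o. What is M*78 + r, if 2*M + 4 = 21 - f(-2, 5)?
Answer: 135125/152 ≈ 888.98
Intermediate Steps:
f(o, U) = 1 + o - U (f(o, U) = (1 - U) + o = 1 + o - U)
r = -1219/152 (r = -8 + 3/(-152) = -8 + 3*(-1/152) = -8 - 3/152 = -1219/152 ≈ -8.0197)
M = 23/2 (M = -2 + (21 - (1 - 2 - 1*5))/2 = -2 + (21 - (1 - 2 - 5))/2 = -2 + (21 - 1*(-6))/2 = -2 + (21 + 6)/2 = -2 + (1/2)*27 = -2 + 27/2 = 23/2 ≈ 11.500)
M*78 + r = (23/2)*78 - 1219/152 = 897 - 1219/152 = 135125/152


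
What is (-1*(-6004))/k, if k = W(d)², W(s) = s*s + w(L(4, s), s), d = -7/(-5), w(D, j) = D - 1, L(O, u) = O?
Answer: 938125/3844 ≈ 244.05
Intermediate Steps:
w(D, j) = -1 + D
d = 7/5 (d = -7*(-⅕) = 7/5 ≈ 1.4000)
W(s) = 3 + s² (W(s) = s*s + (-1 + 4) = s² + 3 = 3 + s²)
k = 15376/625 (k = (3 + (7/5)²)² = (3 + 49/25)² = (124/25)² = 15376/625 ≈ 24.602)
(-1*(-6004))/k = (-1*(-6004))/(15376/625) = 6004*(625/15376) = 938125/3844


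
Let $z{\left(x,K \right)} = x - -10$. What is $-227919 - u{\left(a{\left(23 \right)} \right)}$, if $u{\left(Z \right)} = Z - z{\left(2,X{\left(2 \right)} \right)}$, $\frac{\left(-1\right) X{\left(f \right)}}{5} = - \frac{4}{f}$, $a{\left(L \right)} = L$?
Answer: $-227930$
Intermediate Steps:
$X{\left(f \right)} = \frac{20}{f}$ ($X{\left(f \right)} = - 5 \left(- \frac{4}{f}\right) = \frac{20}{f}$)
$z{\left(x,K \right)} = 10 + x$ ($z{\left(x,K \right)} = x + 10 = 10 + x$)
$u{\left(Z \right)} = -12 + Z$ ($u{\left(Z \right)} = Z - \left(10 + 2\right) = Z - 12 = -12 + Z$)
$-227919 - u{\left(a{\left(23 \right)} \right)} = -227919 - \left(-12 + 23\right) = -227919 - 11 = -227930$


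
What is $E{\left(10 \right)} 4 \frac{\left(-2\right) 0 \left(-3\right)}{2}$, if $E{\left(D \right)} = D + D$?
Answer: $0$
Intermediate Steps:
$E{\left(D \right)} = 2 D$
$E{\left(10 \right)} 4 \frac{\left(-2\right) 0 \left(-3\right)}{2} = 2 \cdot 10 \cdot 4 \frac{\left(-2\right) 0 \left(-3\right)}{2} = 20 \cdot 4 \cdot 0 \left(-3\right) \frac{1}{2} = 20 \cdot 4 \cdot 0 \cdot \frac{1}{2} = 20 \cdot 4 \cdot 0 = 20 \cdot 0 = 0$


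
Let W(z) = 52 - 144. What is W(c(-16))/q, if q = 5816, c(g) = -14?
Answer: -23/1454 ≈ -0.015818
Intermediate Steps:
W(z) = -92
W(c(-16))/q = -92/5816 = -92*1/5816 = -23/1454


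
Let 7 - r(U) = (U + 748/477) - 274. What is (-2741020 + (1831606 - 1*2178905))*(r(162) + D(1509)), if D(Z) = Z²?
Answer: -3354605142720988/477 ≈ -7.0327e+12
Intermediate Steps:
r(U) = 133289/477 - U (r(U) = 7 - ((U + 748/477) - 274) = 7 - ((748/477 + U) - 274) = 7 - (-129950/477 + U) = 7 + (129950/477 - U) = 133289/477 - U)
(-2741020 + (1831606 - 1*2178905))*(r(162) + D(1509)) = (-2741020 + (1831606 - 1*2178905))*((133289/477 - 1*162) + 1509²) = (-2741020 + (1831606 - 2178905))*((133289/477 - 162) + 2277081) = (-2741020 - 347299)*(56015/477 + 2277081) = -3088319*1086223652/477 = -3354605142720988/477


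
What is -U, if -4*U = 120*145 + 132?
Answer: 4383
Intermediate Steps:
U = -4383 (U = -(120*145 + 132)/4 = -(17400 + 132)/4 = -¼*17532 = -4383)
-U = -1*(-4383) = 4383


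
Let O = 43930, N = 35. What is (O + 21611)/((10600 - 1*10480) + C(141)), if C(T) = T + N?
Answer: 65541/296 ≈ 221.42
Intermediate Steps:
C(T) = 35 + T (C(T) = T + 35 = 35 + T)
(O + 21611)/((10600 - 1*10480) + C(141)) = (43930 + 21611)/((10600 - 1*10480) + (35 + 141)) = 65541/((10600 - 10480) + 176) = 65541/(120 + 176) = 65541/296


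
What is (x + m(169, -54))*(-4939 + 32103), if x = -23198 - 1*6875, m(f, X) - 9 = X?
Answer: -818125352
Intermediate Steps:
m(f, X) = 9 + X
x = -30073 (x = -23198 - 6875 = -30073)
(x + m(169, -54))*(-4939 + 32103) = (-30073 + (9 - 54))*(-4939 + 32103) = (-30073 - 45)*27164 = -30118*27164 = -818125352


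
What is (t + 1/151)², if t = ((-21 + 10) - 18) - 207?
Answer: 1269853225/22801 ≈ 55693.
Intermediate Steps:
t = -236 (t = (-11 - 18) - 207 = -29 - 207 = -236)
(t + 1/151)² = (-236 + 1/151)² = (-35635/151)² = 1269853225/22801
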